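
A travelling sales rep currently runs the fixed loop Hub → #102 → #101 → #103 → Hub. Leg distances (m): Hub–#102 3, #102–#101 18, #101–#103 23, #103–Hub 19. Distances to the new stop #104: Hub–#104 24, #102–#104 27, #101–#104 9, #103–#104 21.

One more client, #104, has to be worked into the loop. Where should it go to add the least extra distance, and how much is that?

+7 m — insert #104 between #101 and #103.

Insertion cost between consecutive stops i–j is d(i,#104) + d(#104,j) − d(i,j):
  between Hub and #102: 24 + 27 − 3 = 48
  between #102 and #101: 27 + 9 − 18 = 18
  between #101 and #103: 9 + 21 − 23 = 7
  between #103 and Hub: 21 + 24 − 19 = 26
Cheapest insertion is between #101 and #103, adding 7.
New total = 63 + 7 = 70.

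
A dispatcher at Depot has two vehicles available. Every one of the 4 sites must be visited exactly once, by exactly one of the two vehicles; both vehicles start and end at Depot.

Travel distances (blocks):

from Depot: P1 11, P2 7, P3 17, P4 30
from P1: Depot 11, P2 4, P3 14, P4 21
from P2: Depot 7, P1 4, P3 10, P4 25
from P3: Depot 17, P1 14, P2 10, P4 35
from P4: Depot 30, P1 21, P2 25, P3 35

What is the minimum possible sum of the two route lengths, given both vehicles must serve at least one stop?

Try each way of splitting the stops between the two vehicles (each non-empty) and, for each split, find the best tour for each vehicle:
  {P1} + {P2, P3, P4}: 22 + 82 = 104
  {P2} + {P1, P3, P4}: 14 + 82 = 96
  {P1, P2} + {P3, P4}: 22 + 82 = 104
  {P3} + {P1, P2, P4}: 34 + 62 = 96
  {P1, P3} + {P2, P4}: 42 + 62 = 104
  {P2, P3} + {P1, P4}: 34 + 62 = 96
  … (7 splits in total)
Best: vehicle 1 Depot → P2 → Depot = 14; vehicle 2 Depot → P3 → P1 → P4 → Depot = 82; combined 96.

96 blocks — the smallest possible combined total.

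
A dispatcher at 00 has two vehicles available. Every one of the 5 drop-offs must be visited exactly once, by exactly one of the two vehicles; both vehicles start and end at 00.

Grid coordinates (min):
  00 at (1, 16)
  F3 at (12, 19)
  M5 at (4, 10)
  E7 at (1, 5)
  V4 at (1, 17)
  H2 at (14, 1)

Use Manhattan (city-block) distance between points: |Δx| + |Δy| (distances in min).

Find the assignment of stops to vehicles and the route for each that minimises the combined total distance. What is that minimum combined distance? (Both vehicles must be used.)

There are 2^4 − 1 = 15 ways to divide the 5 stops into two non-empty groups. For each, the best each vehicle can do is its own shortest tour through its group:
  {F3} + {M5, E7, V4, H2}: 28 + 58 = 86
  {M5} + {F3, E7, V4, H2}: 18 + 62 = 80
  {F3, M5} + {E7, V4, H2}: 40 + 58 = 98
  {E7} + {F3, M5, V4, H2}: 22 + 62 = 84
  {F3, E7} + {M5, V4, H2}: 50 + 58 = 108
  {M5, E7} + {F3, V4, H2}: 28 + 62 = 90
  … (15 splits in total)
  {V4} + {F3, M5, E7, H2}: 2 + 68 = 70  ← best
Best: vehicle 1 00 → V4 → 00 = 2; vehicle 2 00 → F3 → H2 → E7 → M5 → 00 = 68; combined 70.

70 min — the smallest possible combined total.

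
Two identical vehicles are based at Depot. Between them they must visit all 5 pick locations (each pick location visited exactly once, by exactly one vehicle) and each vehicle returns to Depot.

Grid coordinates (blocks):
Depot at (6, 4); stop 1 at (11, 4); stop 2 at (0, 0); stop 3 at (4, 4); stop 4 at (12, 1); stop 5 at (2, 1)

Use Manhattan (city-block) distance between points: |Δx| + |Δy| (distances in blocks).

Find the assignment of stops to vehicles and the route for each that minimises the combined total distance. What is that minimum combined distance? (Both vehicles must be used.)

36 blocks — the smallest possible combined total.

There are 2^4 − 1 = 15 ways to divide the 5 stops into two non-empty groups. For each, the best each vehicle can do is its own shortest tour through its group:
  {stop 1} + {stop 2, stop 3, stop 4, stop 5}: 10 + 32 = 42
  {stop 2} + {stop 1, stop 3, stop 4, stop 5}: 20 + 26 = 46
  {stop 1, stop 2} + {stop 3, stop 4, stop 5}: 30 + 26 = 56
  {stop 3} + {stop 1, stop 2, stop 4, stop 5}: 4 + 32 = 36
  {stop 1, stop 3} + {stop 2, stop 4, stop 5}: 14 + 32 = 46
  {stop 2, stop 3} + {stop 1, stop 4, stop 5}: 20 + 26 = 46
  … (15 splits in total)
Best: vehicle 1 Depot → stop 3 → Depot = 4; vehicle 2 Depot → stop 1 → stop 4 → stop 2 → stop 5 → Depot = 32; combined 36.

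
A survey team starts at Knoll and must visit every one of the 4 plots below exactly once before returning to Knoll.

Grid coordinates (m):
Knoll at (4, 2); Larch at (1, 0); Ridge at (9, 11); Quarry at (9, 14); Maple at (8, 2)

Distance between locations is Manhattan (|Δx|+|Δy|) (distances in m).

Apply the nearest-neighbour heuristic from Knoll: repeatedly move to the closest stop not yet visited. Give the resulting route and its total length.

52 m along Knoll → Maple → Larch → Ridge → Quarry → Knoll.

From Knoll: distances to unvisited — Maple=4, Larch=5, Ridge=14, Quarry=17. Nearest is Maple (4).
From Maple: distances to unvisited — Larch=9, Ridge=10, Quarry=13. Nearest is Larch (9).
From Larch: distances to unvisited — Ridge=19, Quarry=22. Nearest is Ridge (19).
From Ridge: distances to unvisited — Quarry=3. Nearest is Quarry (3).
Return Quarry→Knoll: 17.
Total = 4 + 9 + 19 + 3 + 17 = 52.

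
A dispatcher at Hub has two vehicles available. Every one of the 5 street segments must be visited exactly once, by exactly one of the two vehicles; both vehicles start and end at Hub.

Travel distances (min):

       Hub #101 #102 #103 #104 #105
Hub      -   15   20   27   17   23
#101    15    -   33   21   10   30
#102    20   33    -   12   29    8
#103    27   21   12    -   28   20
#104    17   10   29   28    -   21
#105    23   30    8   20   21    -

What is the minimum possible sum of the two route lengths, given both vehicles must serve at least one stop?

Minimum combined distance: 112 min.

Check every non-empty split of the stops between the two vehicles; for each half take its own optimal tour:
  {#101} + {#102, #103, #104, #105}: 30 + 85 = 115
  {#102} + {#101, #103, #104, #105}: 40 + 91 = 131
  {#101, #102} + {#103, #104, #105}: 68 + 85 = 153
  {#103} + {#101, #102, #104, #105}: 54 + 74 = 128
  {#101, #103} + {#102, #104, #105}: 63 + 66 = 129
  {#102, #103} + {#101, #104, #105}: 59 + 69 = 128
  … (15 splits in total)
  {#101, #104} + {#102, #103, #105}: 42 + 70 = 112  ← best
Best: vehicle 1 Hub → #101 → #104 → Hub = 42; vehicle 2 Hub → #103 → #102 → #105 → Hub = 70; combined 112.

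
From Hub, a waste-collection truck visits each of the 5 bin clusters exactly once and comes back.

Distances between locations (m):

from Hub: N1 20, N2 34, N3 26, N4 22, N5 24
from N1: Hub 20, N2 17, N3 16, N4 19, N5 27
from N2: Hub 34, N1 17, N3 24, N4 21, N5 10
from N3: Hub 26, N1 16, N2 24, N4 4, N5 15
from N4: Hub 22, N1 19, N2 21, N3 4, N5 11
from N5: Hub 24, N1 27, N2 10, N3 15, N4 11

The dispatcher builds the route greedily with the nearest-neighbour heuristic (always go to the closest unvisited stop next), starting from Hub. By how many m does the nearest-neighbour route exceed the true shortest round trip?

From Hub: N1=20, N4=22, N5=24, N3=26, N2=34 → choose N1 (20).
From N1: N3=16, N2=17, N4=19, N5=27 → choose N3 (16).
From N3: N4=4, N5=15, N2=24 → choose N4 (4).
From N4: N5=11, N2=21 → choose N5 (11).
From N5: N2=10 → choose N2 (10).
NN route Hub → N1 → N3 → N4 → N5 → N2 → Hub costs 95.
Optimal: Hub → N1 → N2 → N5 → N3 → N4 → Hub costs 88 (by enumerating all 60 distinct tours).
Excess = 95 − 88 = 7.

Excess over optimum: 7 m.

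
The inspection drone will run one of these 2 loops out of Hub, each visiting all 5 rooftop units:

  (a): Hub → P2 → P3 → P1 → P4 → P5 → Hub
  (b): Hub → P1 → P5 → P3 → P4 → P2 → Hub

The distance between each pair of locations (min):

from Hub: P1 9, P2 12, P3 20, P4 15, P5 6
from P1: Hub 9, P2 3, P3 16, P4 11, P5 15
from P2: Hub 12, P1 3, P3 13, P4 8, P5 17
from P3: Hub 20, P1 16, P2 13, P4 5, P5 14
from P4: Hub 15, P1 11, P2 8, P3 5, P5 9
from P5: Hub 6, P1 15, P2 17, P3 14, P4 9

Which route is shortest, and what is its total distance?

63 min — (b) is the shortest.

(a): 12 + 13 + 16 + 11 + 9 + 6 = 67
(b): 9 + 15 + 14 + 5 + 8 + 12 = 63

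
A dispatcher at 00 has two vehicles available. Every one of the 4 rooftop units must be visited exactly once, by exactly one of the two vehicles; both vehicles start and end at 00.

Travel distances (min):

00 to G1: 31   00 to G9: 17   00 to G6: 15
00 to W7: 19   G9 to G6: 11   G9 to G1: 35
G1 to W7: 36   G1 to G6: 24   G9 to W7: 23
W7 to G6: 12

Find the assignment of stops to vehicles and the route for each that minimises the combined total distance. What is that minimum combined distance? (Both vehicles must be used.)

Try each way of splitting the stops between the two vehicles (each non-empty) and, for each split, find the best tour for each vehicle:
  {G9} + {G1, W7, G6}: 34 + 86 = 120
  {G1} + {G9, W7, G6}: 62 + 59 = 121
  {G9, G1} + {W7, G6}: 83 + 46 = 129
  {W7} + {G9, G1, G6}: 38 + 83 = 121
  {G9, W7} + {G1, G6}: 59 + 70 = 129
  {G1, W7} + {G9, G6}: 86 + 43 = 129
  … (7 splits in total)
Best: vehicle 1 00 → G9 → 00 = 34; vehicle 2 00 → G1 → G6 → W7 → 00 = 86; combined 120.

Minimum combined distance: 120 min.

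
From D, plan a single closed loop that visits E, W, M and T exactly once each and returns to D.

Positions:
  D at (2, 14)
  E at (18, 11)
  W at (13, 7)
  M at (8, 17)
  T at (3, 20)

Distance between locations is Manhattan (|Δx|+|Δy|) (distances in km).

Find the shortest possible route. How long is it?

Shortest round trip = 58 km.

D→E→W→M→T→D: 19+9+15+8+7 = 58
D→E→W→T→M→D: 19+9+23+8+9 = 68
D→E→M→W→T→D: 19+16+15+23+7 = 80
D→E→M→T→W→D: 19+16+8+23+18 = 84
D→E→T→W→M→D: 19+24+23+15+9 = 90
D→E→T→M→W→D: 19+24+8+15+18 = 84
D→W→E→M→T→D: 18+9+16+8+7 = 58
D→W→E→T→M→D: 18+9+24+8+9 = 68
D→W→M→E→T→D: 18+15+16+24+7 = 80
D→W→T→E→M→D: 18+23+24+16+9 = 90
D→M→E→W→T→D: 9+16+9+23+7 = 64
D→M→W→E→T→D: 9+15+9+24+7 = 64
The minimum is 58.
One optimal route: D → E → W → M → T → D (or its reverse).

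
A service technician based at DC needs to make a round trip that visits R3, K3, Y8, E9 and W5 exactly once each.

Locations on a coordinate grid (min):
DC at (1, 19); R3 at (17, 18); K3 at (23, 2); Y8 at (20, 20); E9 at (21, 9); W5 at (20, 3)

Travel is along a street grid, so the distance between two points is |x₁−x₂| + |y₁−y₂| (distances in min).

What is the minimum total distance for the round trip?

Minimum total distance: 80 min.

There are 60 distinct closed tours to check (reversals are equivalent).
DC - R3 - K3 - Y8 - E9 - W5 - DC: 17+22+21+12+7+35 = 114
DC - R3 - K3 - Y8 - W5 - E9 - DC: 17+22+21+17+7+30 = 114
DC - R3 - K3 - E9 - Y8 - W5 - DC: 17+22+9+12+17+35 = 112
DC - R3 - K3 - E9 - W5 - Y8 - DC: 17+22+9+7+17+20 = 92
DC - R3 - K3 - W5 - Y8 - E9 - DC: 17+22+4+17+12+30 = 102
DC - R3 - K3 - W5 - E9 - Y8 - DC: 17+22+4+7+12+20 = 82
DC - R3 - Y8 - K3 - E9 - W5 - DC: 17+5+21+9+7+35 = 94
DC - R3 - Y8 - K3 - W5 - E9 - DC: 17+5+21+4+7+30 = 84
DC - R3 - Y8 - E9 - K3 - W5 - DC: 17+5+12+9+4+35 = 82
DC - R3 - Y8 - E9 - W5 - K3 - DC: 17+5+12+7+4+39 = 84
DC - R3 - Y8 - W5 - K3 - E9 - DC: 17+5+17+4+9+30 = 82
DC - R3 - Y8 - W5 - E9 - K3 - DC: 17+5+17+7+9+39 = 94
DC - R3 - E9 - K3 - Y8 - W5 - DC: 17+13+9+21+17+35 = 112
DC - R3 - E9 - K3 - W5 - Y8 - DC: 17+13+9+4+17+20 = 80
… (46 more)
The minimum is 80.
One optimal route: DC → R3 → E9 → K3 → W5 → Y8 → DC (or its reverse).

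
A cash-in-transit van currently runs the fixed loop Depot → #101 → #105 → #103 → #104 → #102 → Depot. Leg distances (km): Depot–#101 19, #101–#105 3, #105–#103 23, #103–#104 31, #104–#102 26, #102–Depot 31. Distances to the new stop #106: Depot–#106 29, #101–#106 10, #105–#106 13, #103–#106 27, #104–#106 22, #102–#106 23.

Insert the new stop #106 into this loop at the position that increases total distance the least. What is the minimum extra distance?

Insertion cost between consecutive stops i–j is d(i,#106) + d(#106,j) − d(i,j):
  between Depot and #101: 29 + 10 − 19 = 20
  between #101 and #105: 10 + 13 − 3 = 20
  between #105 and #103: 13 + 27 − 23 = 17
  between #103 and #104: 27 + 22 − 31 = 18
  between #104 and #102: 22 + 23 − 26 = 19
  between #102 and Depot: 23 + 29 − 31 = 21
Cheapest insertion is between #105 and #103, adding 17.
New total = 133 + 17 = 150.

Adding 17 km by placing #106 on the #105–#103 leg.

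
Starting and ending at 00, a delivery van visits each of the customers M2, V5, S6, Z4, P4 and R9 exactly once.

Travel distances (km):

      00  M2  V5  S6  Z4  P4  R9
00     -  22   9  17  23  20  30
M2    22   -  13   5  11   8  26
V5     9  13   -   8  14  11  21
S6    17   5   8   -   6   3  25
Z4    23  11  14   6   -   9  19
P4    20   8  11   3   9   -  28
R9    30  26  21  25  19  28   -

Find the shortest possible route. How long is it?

Minimum total distance: 88 km.

There are 360 distinct closed tours to check (reversals are equivalent).
00 - M2 - V5 - S6 - Z4 - P4 - R9 - 00: 22+13+8+6+9+28+30 = 116
00 - M2 - V5 - S6 - Z4 - R9 - P4 - 00: 22+13+8+6+19+28+20 = 116
00 - M2 - V5 - S6 - P4 - Z4 - R9 - 00: 22+13+8+3+9+19+30 = 104
00 - M2 - V5 - S6 - P4 - R9 - Z4 - 00: 22+13+8+3+28+19+23 = 116
00 - M2 - V5 - S6 - R9 - Z4 - P4 - 00: 22+13+8+25+19+9+20 = 116
00 - M2 - V5 - S6 - R9 - P4 - Z4 - 00: 22+13+8+25+28+9+23 = 128
00 - M2 - V5 - Z4 - S6 - P4 - R9 - 00: 22+13+14+6+3+28+30 = 116
00 - M2 - V5 - Z4 - S6 - R9 - P4 - 00: 22+13+14+6+25+28+20 = 128
… (352 more)
00 - M2 - S6 - P4 - Z4 - R9 - V5 - 00: 22+5+3+9+19+21+9 = 88  ← best
The minimum is 88.
One optimal route: 00 → M2 → S6 → P4 → Z4 → R9 → V5 → 00 (or its reverse).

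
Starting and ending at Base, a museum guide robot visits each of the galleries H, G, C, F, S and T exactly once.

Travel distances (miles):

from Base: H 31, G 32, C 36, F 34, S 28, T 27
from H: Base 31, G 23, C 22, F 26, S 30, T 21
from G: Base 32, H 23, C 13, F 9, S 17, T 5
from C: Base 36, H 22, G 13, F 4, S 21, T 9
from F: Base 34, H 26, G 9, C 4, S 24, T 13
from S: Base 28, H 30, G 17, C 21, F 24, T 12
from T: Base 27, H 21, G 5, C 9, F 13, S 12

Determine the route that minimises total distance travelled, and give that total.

111 miles — the shortest possible round trip.

With 6 stops there are 6!/2 = 360 distinct round trips (a route and its reverse cost the same).
Base→H→G→C→F→S→T→Base: 31+23+13+4+24+12+27 = 134
Base→H→G→C→F→T→S→Base: 31+23+13+4+13+12+28 = 124
Base→H→G→C→S→F→T→Base: 31+23+13+21+24+13+27 = 152
Base→H→G→C→S→T→F→Base: 31+23+13+21+12+13+34 = 147
Base→H→G→C→T→F→S→Base: 31+23+13+9+13+24+28 = 141
Base→H→G→C→T→S→F→Base: 31+23+13+9+12+24+34 = 146
Base→H→G→F→C→S→T→Base: 31+23+9+4+21+12+27 = 127
Base→H→G→F→C→T→S→Base: 31+23+9+4+9+12+28 = 116
… (352 more)
Base→H→C→F→G→T→S→Base: 31+22+4+9+5+12+28 = 111  ← best
The minimum is 111.
One optimal route: Base → H → C → F → G → T → S → Base (or its reverse).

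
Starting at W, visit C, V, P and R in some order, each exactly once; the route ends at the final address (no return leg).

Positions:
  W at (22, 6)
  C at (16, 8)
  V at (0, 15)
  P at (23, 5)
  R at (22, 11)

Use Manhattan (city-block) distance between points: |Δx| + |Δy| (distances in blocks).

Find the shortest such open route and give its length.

Shortest open route: 41 blocks.

There are 4! = 24 possible orderings.
W→C→V→P→R: 8+23+33+7 = 71
W→C→V→R→P: 8+23+26+7 = 64
W→C→P→V→R: 8+10+33+26 = 77
W→C→P→R→V: 8+10+7+26 = 51
W→C→R→V→P: 8+9+26+33 = 76
W→C→R→P→V: 8+9+7+33 = 57
W→V→C→P→R: 31+23+10+7 = 71
W→V→C→R→P: 31+23+9+7 = 70
W→V→P→C→R: 31+33+10+9 = 83
W→V→P→R→C: 31+33+7+9 = 80
W→V→R→C→P: 31+26+9+10 = 76
W→V→R→P→C: 31+26+7+10 = 74
W→P→C→V→R: 2+10+23+26 = 61
W→P→C→R→V: 2+10+9+26 = 47
… (10 more)
W→P→R→C→V: 2+7+9+23 = 41  ← best
The minimum is 41.
One shortest path: W → P → R → C → V.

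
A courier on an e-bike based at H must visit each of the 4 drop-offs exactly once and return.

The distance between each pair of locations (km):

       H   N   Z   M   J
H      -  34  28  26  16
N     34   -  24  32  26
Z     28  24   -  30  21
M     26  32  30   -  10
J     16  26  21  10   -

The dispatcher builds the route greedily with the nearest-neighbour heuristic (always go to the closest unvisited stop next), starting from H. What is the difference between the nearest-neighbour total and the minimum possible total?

The nearest-neighbour route is 4 km longer than optimal.

From H: J=16, M=26, Z=28, N=34 → choose J (16).
From J: M=10, Z=21, N=26 → choose M (10).
From M: Z=30, N=32 → choose Z (30).
From Z: N=24 → choose N (24).
NN route H → J → M → Z → N → H costs 114.
Optimal: H → Z → N → M → J → H costs 110 (by enumerating all 12 distinct tours).
Excess = 114 − 110 = 4.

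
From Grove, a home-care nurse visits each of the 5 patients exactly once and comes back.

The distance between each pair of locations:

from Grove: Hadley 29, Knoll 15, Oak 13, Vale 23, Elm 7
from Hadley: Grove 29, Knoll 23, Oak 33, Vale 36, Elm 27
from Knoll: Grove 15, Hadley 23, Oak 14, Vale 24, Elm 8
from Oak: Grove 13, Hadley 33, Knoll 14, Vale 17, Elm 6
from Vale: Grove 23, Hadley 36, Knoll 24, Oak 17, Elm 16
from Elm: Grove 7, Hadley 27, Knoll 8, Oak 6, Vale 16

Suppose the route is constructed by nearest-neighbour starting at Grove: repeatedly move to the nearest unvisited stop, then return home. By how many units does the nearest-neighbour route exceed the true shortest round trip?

The nearest-neighbour route is 5 longer than optimal.

From Grove: Elm=7, Oak=13, Knoll=15, Vale=23, Hadley=29 → choose Elm (7).
From Elm: Oak=6, Knoll=8, Vale=16, Hadley=27 → choose Oak (6).
From Oak: Knoll=14, Vale=17, Hadley=33 → choose Knoll (14).
From Knoll: Hadley=23, Vale=24 → choose Hadley (23).
From Hadley: Vale=36 → choose Vale (36).
NN route Grove → Elm → Oak → Knoll → Hadley → Vale → Grove costs 109.
Optimal: Grove → Knoll → Hadley → Vale → Oak → Elm → Grove costs 104 (by enumerating all 60 distinct tours).
Excess = 109 − 104 = 5.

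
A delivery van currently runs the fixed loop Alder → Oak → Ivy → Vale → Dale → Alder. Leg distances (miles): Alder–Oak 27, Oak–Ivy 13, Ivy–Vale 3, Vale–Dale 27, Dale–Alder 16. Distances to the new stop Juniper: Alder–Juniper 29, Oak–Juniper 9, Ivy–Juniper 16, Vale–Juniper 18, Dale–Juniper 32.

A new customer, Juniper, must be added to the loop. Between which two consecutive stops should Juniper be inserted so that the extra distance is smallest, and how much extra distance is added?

Minimum extra distance: 11 miles, inserting Juniper between Alder and Oak.

Insertion cost between consecutive stops i–j is d(i,Juniper) + d(Juniper,j) − d(i,j):
  between Alder and Oak: 29 + 9 − 27 = 11
  between Oak and Ivy: 9 + 16 − 13 = 12
  between Ivy and Vale: 16 + 18 − 3 = 31
  between Vale and Dale: 18 + 32 − 27 = 23
  between Dale and Alder: 32 + 29 − 16 = 45
Cheapest insertion is between Alder and Oak, adding 11.
New total = 86 + 11 = 97.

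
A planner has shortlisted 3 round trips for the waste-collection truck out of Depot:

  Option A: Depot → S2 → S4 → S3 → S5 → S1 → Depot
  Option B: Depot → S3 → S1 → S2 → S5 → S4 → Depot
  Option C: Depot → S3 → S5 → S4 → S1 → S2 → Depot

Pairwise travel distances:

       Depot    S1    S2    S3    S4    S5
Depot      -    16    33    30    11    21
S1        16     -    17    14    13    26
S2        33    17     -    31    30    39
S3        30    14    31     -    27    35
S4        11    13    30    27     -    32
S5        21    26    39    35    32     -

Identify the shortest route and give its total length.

Option A: 33 + 30 + 27 + 35 + 26 + 16 = 167
Option B: 30 + 14 + 17 + 39 + 32 + 11 = 143
Option C: 30 + 35 + 32 + 13 + 17 + 33 = 160

143 — Option B is the shortest.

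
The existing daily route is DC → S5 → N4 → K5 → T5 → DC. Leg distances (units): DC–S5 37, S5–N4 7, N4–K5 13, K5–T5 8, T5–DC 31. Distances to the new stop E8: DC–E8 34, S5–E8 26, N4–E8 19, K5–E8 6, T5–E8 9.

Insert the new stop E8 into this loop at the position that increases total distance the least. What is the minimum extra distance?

Minimum extra distance: 7, inserting E8 between K5 and T5.

Insertion cost between consecutive stops i–j is d(i,E8) + d(E8,j) − d(i,j):
  between DC and S5: 34 + 26 − 37 = 23
  between S5 and N4: 26 + 19 − 7 = 38
  between N4 and K5: 19 + 6 − 13 = 12
  between K5 and T5: 6 + 9 − 8 = 7
  between T5 and DC: 9 + 34 − 31 = 12
Cheapest insertion is between K5 and T5, adding 7.
New total = 96 + 7 = 103.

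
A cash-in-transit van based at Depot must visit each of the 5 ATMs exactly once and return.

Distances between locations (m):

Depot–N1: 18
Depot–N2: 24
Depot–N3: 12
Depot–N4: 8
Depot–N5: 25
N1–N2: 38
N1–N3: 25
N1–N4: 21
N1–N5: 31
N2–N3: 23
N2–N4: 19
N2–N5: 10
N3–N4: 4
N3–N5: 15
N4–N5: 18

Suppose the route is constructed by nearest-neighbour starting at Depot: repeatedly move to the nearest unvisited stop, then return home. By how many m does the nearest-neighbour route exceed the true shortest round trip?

Depot: N4=8, N3=12, N1=18, N2=24, N5=25 ⇒ N4
N4: N3=4, N5=18, N2=19, N1=21 ⇒ N3
N3: N5=15, N2=23, N1=25 ⇒ N5
N5: N2=10, N1=31 ⇒ N2
N2: N1=38 ⇒ N1
NN route Depot → N4 → N3 → N5 → N2 → N1 → Depot costs 93.
Optimal: Depot → N1 → N4 → N3 → N5 → N2 → Depot costs 92 (by enumerating all 60 distinct tours).
Excess = 93 − 92 = 1.

The nearest-neighbour route is 1 m longer than optimal.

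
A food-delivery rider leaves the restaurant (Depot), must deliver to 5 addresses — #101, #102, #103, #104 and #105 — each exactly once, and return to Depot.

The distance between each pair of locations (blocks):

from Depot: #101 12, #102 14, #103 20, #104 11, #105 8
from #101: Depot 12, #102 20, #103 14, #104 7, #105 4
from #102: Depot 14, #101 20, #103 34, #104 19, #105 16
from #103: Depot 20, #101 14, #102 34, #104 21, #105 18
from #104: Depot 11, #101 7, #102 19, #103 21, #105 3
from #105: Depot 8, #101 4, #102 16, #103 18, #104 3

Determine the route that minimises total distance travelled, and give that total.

Minimum total distance: 74 blocks.

With 5 stops there are 5!/2 = 60 distinct round trips (a route and its reverse cost the same).
Depot → #101 → #102 → #103 → #104 → #105 → Depot: 12+20+34+21+3+8 = 98
Depot → #101 → #102 → #103 → #105 → #104 → Depot: 12+20+34+18+3+11 = 98
Depot → #101 → #102 → #104 → #103 → #105 → Depot: 12+20+19+21+18+8 = 98
Depot → #101 → #102 → #104 → #105 → #103 → Depot: 12+20+19+3+18+20 = 92
Depot → #101 → #102 → #105 → #103 → #104 → Depot: 12+20+16+18+21+11 = 98
Depot → #101 → #102 → #105 → #104 → #103 → Depot: 12+20+16+3+21+20 = 92
Depot → #101 → #103 → #102 → #104 → #105 → Depot: 12+14+34+19+3+8 = 90
Depot → #101 → #103 → #102 → #105 → #104 → Depot: 12+14+34+16+3+11 = 90
Depot → #101 → #103 → #104 → #102 → #105 → Depot: 12+14+21+19+16+8 = 90
Depot → #101 → #103 → #104 → #105 → #102 → Depot: 12+14+21+3+16+14 = 80
Depot → #101 → #103 → #105 → #102 → #104 → Depot: 12+14+18+16+19+11 = 90
Depot → #101 → #103 → #105 → #104 → #102 → Depot: 12+14+18+3+19+14 = 80
Depot → #101 → #104 → #102 → #103 → #105 → Depot: 12+7+19+34+18+8 = 98
Depot → #101 → #104 → #102 → #105 → #103 → Depot: 12+7+19+16+18+20 = 92
… (46 more)
Depot → #102 → #104 → #105 → #101 → #103 → Depot: 14+19+3+4+14+20 = 74  ← best
The minimum is 74.
One optimal route: Depot → #102 → #104 → #105 → #101 → #103 → Depot (or its reverse).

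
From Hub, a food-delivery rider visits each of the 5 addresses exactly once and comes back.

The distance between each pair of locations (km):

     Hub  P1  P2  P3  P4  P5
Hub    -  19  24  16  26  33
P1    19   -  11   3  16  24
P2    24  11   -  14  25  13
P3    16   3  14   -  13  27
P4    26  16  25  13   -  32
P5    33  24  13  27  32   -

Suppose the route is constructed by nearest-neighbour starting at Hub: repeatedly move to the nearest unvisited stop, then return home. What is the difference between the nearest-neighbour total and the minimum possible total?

Hub: P3=16, P1=19, P2=24, P4=26, P5=33 ⇒ P3
P3: P1=3, P4=13, P2=14, P5=27 ⇒ P1
P1: P2=11, P4=16, P5=24 ⇒ P2
P2: P5=13, P4=25 ⇒ P5
P5: P4=32 ⇒ P4
NN route Hub → P3 → P1 → P2 → P5 → P4 → Hub costs 101.
Optimal: Hub → P4 → P3 → P1 → P2 → P5 → Hub costs 99 (by enumerating all 60 distinct tours).
Excess = 101 − 99 = 2.

Excess over optimum: 2 km.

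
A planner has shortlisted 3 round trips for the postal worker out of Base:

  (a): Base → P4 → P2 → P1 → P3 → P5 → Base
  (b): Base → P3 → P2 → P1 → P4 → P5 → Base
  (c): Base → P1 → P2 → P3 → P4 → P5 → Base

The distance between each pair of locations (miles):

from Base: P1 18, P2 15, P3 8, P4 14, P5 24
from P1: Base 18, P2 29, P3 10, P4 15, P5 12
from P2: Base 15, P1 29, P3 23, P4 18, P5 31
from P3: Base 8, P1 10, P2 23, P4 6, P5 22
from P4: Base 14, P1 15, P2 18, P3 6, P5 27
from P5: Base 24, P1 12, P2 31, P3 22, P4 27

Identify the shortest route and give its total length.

117 miles — (a) is the shortest.

(a): 14 + 18 + 29 + 10 + 22 + 24 = 117
(b): 8 + 23 + 29 + 15 + 27 + 24 = 126
(c): 18 + 29 + 23 + 6 + 27 + 24 = 127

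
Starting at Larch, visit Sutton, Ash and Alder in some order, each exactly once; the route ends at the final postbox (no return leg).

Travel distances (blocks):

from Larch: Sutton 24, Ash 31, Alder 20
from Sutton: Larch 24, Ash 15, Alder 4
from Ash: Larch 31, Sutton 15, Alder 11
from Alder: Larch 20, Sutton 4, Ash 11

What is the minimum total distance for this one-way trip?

There are 3! = 6 possible orderings.
Larch→Sutton→Ash→Alder: 24+15+11 = 50
Larch→Sutton→Alder→Ash: 24+4+11 = 39
Larch→Ash→Sutton→Alder: 31+15+4 = 50
Larch→Ash→Alder→Sutton: 31+11+4 = 46
Larch→Alder→Sutton→Ash: 20+4+15 = 39
Larch→Alder→Ash→Sutton: 20+11+15 = 46
The minimum is 39.
One shortest path: Larch → Sutton → Alder → Ash.

Shortest open route: 39 blocks.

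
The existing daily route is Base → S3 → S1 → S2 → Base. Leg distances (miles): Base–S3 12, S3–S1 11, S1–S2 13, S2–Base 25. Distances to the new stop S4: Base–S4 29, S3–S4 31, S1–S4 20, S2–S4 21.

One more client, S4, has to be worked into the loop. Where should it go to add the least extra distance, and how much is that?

Insertion cost between consecutive stops i–j is d(i,S4) + d(S4,j) − d(i,j):
  between Base and S3: 29 + 31 − 12 = 48
  between S3 and S1: 31 + 20 − 11 = 40
  between S1 and S2: 20 + 21 − 13 = 28
  between S2 and Base: 21 + 29 − 25 = 25
Cheapest insertion is between S2 and Base, adding 25.
New total = 61 + 25 = 86.

Adding 25 miles by placing S4 on the S2–Base leg.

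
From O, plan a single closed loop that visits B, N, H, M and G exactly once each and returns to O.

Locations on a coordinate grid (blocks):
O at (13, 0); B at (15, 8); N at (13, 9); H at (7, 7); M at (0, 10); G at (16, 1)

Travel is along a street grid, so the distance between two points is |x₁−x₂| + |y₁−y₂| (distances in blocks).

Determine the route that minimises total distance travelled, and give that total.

There are 60 distinct closed tours to check (reversals are equivalent).
O→B→N→H→M→G→O: 10+3+8+10+25+4 = 60
O→B→N→H→G→M→O: 10+3+8+15+25+23 = 84
O→B→N→M→H→G→O: 10+3+14+10+15+4 = 56
O→B→N→M→G→H→O: 10+3+14+25+15+13 = 80
O→B→N→G→H→M→O: 10+3+11+15+10+23 = 72
O→B→N→G→M→H→O: 10+3+11+25+10+13 = 72
O→B→H→N→M→G→O: 10+9+8+14+25+4 = 70
O→B→H→N→G→M→O: 10+9+8+11+25+23 = 86
O→B→H→M→N→G→O: 10+9+10+14+11+4 = 58
O→B→H→M→G→N→O: 10+9+10+25+11+9 = 74
O→B→H→G→N→M→O: 10+9+15+11+14+23 = 82
O→B→H→G→M→N→O: 10+9+15+25+14+9 = 82
O→B→M→N→H→G→O: 10+17+14+8+15+4 = 68
O→B→M→N→G→H→O: 10+17+14+11+15+13 = 80
… (46 more)
O→H→M→N→B→G→O: 13+10+14+3+8+4 = 52  ← best
The minimum is 52.
One optimal route: O → H → M → N → B → G → O (or its reverse).

52 blocks — the shortest possible round trip.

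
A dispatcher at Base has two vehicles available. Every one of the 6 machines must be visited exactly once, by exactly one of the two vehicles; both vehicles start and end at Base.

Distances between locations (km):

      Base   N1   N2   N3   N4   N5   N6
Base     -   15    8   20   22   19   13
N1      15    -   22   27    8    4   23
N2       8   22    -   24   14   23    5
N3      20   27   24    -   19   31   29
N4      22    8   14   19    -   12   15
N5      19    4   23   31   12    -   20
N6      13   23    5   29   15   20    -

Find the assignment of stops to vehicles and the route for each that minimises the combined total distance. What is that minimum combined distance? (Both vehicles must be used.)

96 km — the smallest possible combined total.

There are 2^5 − 1 = 31 ways to divide the 6 stops into two non-empty groups. For each, the best each vehicle can do is its own shortest tour through its group:
  {N1} + {N2, N3, N4, N5, N6}: 30 + 84 = 114
  {N2} + {N1, N3, N4, N5, N6}: 16 + 84 = 100
  {N1, N2} + {N3, N4, N5, N6}: 45 + 84 = 129
  {N3} + {N1, N2, N4, N5, N6}: 40 + 59 = 99
  {N1, N3} + {N2, N4, N5, N6}: 62 + 59 = 121
  {N2, N3} + {N1, N4, N5, N6}: 52 + 59 = 111
  … (31 splits in total)
  {N1, N3, N4, N5} + {N2, N6}: 70 + 26 = 96  ← best
Best: vehicle 1 Base → N1 → N5 → N4 → N3 → Base = 70; vehicle 2 Base → N2 → N6 → Base = 26; combined 96.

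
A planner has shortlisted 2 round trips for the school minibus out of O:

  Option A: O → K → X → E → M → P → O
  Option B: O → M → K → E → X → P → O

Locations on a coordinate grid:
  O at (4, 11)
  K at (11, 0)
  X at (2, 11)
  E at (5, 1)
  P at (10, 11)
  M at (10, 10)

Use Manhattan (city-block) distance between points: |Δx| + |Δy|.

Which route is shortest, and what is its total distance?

Option A: 18 + 20 + 13 + 14 + 1 + 6 = 72
Option B: 7 + 11 + 7 + 13 + 8 + 6 = 52

Shortest is Option B, total 52.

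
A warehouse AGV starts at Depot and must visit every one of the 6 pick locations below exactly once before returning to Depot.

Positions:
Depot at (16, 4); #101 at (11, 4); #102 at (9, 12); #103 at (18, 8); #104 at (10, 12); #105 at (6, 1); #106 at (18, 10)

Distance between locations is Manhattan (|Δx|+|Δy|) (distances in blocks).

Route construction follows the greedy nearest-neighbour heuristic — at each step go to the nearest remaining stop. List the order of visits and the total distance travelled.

Nearest-neighbour total = 46 blocks; route Depot → #101 → #105 → #102 → #104 → #106 → #103 → Depot.

From Depot: distances to unvisited — #101=5, #103=6, #106=8, #105=13, #104=14, #102=15. Nearest is #101 (5).
From #101: distances to unvisited — #105=8, #104=9, #102=10, #103=11, #106=13. Nearest is #105 (8).
From #105: distances to unvisited — #102=14, #104=15, #103=19, #106=21. Nearest is #102 (14).
From #102: distances to unvisited — #104=1, #106=11, #103=13. Nearest is #104 (1).
From #104: distances to unvisited — #106=10, #103=12. Nearest is #106 (10).
From #106: distances to unvisited — #103=2. Nearest is #103 (2).
Return #103→Depot: 6.
Total = 5 + 8 + 14 + 1 + 10 + 2 + 6 = 46.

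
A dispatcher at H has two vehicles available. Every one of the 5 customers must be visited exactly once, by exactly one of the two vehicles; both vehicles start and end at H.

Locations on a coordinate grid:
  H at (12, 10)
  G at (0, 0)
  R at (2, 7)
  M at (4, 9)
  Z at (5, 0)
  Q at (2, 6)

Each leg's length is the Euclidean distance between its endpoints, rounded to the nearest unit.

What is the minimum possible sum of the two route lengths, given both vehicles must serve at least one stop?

Minimum combined distance: 50.

Try each way of splitting the stops between the two vehicles (each non-empty) and, for each split, find the best tour for each vehicle:
  {G} + {R, M, Z, Q}: 32 + 31 = 63
  {R} + {G, M, Z, Q}: 20 + 35 = 55
  {G, R} + {M, Z, Q}: 33 + 31 = 64
  {M} + {G, R, Z, Q}: 16 + 34 = 50
  {G, M} + {R, Z, Q}: 34 + 30 = 64
  {R, M} + {G, Z, Q}: 21 + 34 = 55
  … (15 splits in total)
Best: vehicle 1 H → M → H = 16; vehicle 2 H → R → Q → G → Z → H = 34; combined 50.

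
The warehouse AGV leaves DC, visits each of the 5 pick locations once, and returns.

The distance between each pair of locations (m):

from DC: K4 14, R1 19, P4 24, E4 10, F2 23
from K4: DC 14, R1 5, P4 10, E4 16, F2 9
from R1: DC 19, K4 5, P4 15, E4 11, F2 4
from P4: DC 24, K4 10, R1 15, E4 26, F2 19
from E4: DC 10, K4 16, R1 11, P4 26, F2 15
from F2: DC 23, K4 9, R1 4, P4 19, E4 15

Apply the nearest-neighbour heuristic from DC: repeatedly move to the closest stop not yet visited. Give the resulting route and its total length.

From DC: distances to unvisited — E4=10, K4=14, R1=19, F2=23, P4=24. Nearest is E4 (10).
From E4: distances to unvisited — R1=11, F2=15, K4=16, P4=26. Nearest is R1 (11).
From R1: distances to unvisited — F2=4, K4=5, P4=15. Nearest is F2 (4).
From F2: distances to unvisited — K4=9, P4=19. Nearest is K4 (9).
From K4: distances to unvisited — P4=10. Nearest is P4 (10).
Return P4→DC: 24.
Total = 10 + 11 + 4 + 9 + 10 + 24 = 68.

68 m along DC → E4 → R1 → F2 → K4 → P4 → DC.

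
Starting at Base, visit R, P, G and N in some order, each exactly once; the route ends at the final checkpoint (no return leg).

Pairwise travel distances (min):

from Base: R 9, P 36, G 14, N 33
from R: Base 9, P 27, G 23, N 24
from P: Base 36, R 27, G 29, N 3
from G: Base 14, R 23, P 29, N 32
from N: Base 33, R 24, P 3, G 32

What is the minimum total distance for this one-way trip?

Minimum one-way distance = 64 min.

There are 4! = 24 possible orderings.
Base → R → P → G → N: 9+27+29+32 = 97
Base → R → P → N → G: 9+27+3+32 = 71
Base → R → G → P → N: 9+23+29+3 = 64
Base → R → G → N → P: 9+23+32+3 = 67
Base → R → N → P → G: 9+24+3+29 = 65
Base → R → N → G → P: 9+24+32+29 = 94
Base → P → R → G → N: 36+27+23+32 = 118
Base → P → R → N → G: 36+27+24+32 = 119
Base → P → G → R → N: 36+29+23+24 = 112
Base → P → G → N → R: 36+29+32+24 = 121
Base → P → N → R → G: 36+3+24+23 = 86
Base → P → N → G → R: 36+3+32+23 = 94
Base → G → R → P → N: 14+23+27+3 = 67
Base → G → R → N → P: 14+23+24+3 = 64
… (10 more)
The minimum is 64.
One shortest path: Base → R → G → P → N.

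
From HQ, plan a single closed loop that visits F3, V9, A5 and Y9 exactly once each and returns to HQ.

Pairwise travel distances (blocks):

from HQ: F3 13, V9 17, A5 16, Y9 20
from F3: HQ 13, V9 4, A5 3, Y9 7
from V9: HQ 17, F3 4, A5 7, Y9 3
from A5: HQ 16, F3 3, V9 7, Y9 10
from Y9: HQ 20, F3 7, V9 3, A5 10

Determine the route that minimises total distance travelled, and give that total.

46 blocks — the shortest possible round trip.

HQ-F3-V9-A5-Y9-HQ: 13+4+7+10+20 = 54
HQ-F3-V9-Y9-A5-HQ: 13+4+3+10+16 = 46
HQ-F3-A5-V9-Y9-HQ: 13+3+7+3+20 = 46
HQ-F3-A5-Y9-V9-HQ: 13+3+10+3+17 = 46
HQ-F3-Y9-V9-A5-HQ: 13+7+3+7+16 = 46
HQ-F3-Y9-A5-V9-HQ: 13+7+10+7+17 = 54
HQ-V9-F3-A5-Y9-HQ: 17+4+3+10+20 = 54
HQ-V9-F3-Y9-A5-HQ: 17+4+7+10+16 = 54
HQ-V9-A5-F3-Y9-HQ: 17+7+3+7+20 = 54
HQ-V9-Y9-F3-A5-HQ: 17+3+7+3+16 = 46
HQ-A5-F3-V9-Y9-HQ: 16+3+4+3+20 = 46
HQ-A5-V9-F3-Y9-HQ: 16+7+4+7+20 = 54
The minimum is 46.
One optimal route: HQ → F3 → V9 → Y9 → A5 → HQ (or its reverse).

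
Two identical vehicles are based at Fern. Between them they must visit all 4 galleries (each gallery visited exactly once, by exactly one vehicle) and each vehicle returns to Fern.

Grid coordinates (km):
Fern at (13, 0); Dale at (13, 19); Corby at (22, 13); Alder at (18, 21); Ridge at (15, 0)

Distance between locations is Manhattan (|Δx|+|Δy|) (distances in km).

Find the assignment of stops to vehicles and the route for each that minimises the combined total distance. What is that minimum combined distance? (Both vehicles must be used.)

Check every non-empty split of the stops between the two vehicles; for each half take its own optimal tour:
  {Dale} + {Corby, Alder, Ridge}: 38 + 60 = 98
  {Corby} + {Dale, Alder, Ridge}: 44 + 52 = 96
  {Dale, Corby} + {Alder, Ridge}: 56 + 52 = 108
  {Alder} + {Dale, Corby, Ridge}: 52 + 56 = 108
  {Dale, Alder} + {Corby, Ridge}: 52 + 44 = 96
  {Corby, Alder} + {Dale, Ridge}: 60 + 42 = 102
  … (7 splits in total)
  {Dale, Corby, Alder} + {Ridge}: 60 + 4 = 64  ← best
Best: vehicle 1 Fern → Dale → Alder → Corby → Fern = 60; vehicle 2 Fern → Ridge → Fern = 4; combined 64.

64 km — the smallest possible combined total.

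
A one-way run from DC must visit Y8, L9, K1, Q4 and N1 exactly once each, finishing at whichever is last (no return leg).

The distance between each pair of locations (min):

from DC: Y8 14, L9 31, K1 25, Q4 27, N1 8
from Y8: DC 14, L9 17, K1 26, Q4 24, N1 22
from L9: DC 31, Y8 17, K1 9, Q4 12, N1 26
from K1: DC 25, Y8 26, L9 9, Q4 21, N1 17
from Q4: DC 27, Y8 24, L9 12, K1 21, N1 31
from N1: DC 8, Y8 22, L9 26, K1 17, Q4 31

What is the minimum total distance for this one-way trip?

Minimum one-way distance = 70 min.

There are 5! = 120 possible orderings.
DC → Y8 → L9 → K1 → Q4 → N1: 14+17+9+21+31 = 92
DC → Y8 → L9 → K1 → N1 → Q4: 14+17+9+17+31 = 88
DC → Y8 → L9 → Q4 → K1 → N1: 14+17+12+21+17 = 81
DC → Y8 → L9 → Q4 → N1 → K1: 14+17+12+31+17 = 91
DC → Y8 → L9 → N1 → K1 → Q4: 14+17+26+17+21 = 95
DC → Y8 → L9 → N1 → Q4 → K1: 14+17+26+31+21 = 109
DC → Y8 → K1 → L9 → Q4 → N1: 14+26+9+12+31 = 92
DC → Y8 → K1 → L9 → N1 → Q4: 14+26+9+26+31 = 106
DC → Y8 → K1 → Q4 → L9 → N1: 14+26+21+12+26 = 99
DC → Y8 → K1 → Q4 → N1 → L9: 14+26+21+31+26 = 118
DC → Y8 → K1 → N1 → L9 → Q4: 14+26+17+26+12 = 95
DC → Y8 → K1 → N1 → Q4 → L9: 14+26+17+31+12 = 100
DC → Y8 → Q4 → L9 → K1 → N1: 14+24+12+9+17 = 76
DC → Y8 → Q4 → L9 → N1 → K1: 14+24+12+26+17 = 93
… (106 more)
DC → N1 → K1 → L9 → Q4 → Y8: 8+17+9+12+24 = 70  ← best
The minimum is 70.
One shortest path: DC → N1 → K1 → L9 → Q4 → Y8.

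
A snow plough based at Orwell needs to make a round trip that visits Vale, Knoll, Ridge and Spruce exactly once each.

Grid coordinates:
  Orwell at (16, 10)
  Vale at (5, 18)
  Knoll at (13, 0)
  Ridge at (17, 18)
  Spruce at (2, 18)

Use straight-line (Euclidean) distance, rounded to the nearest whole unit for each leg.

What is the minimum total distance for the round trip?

With 4 stops there are 4!/2 = 12 distinct round trips (a route and its reverse cost the same).
Orwell → Vale → Knoll → Ridge → Spruce → Orwell: 14+20+18+15+16 = 83
Orwell → Vale → Knoll → Spruce → Ridge → Orwell: 14+20+21+15+8 = 78
Orwell → Vale → Ridge → Knoll → Spruce → Orwell: 14+12+18+21+16 = 81
Orwell → Vale → Ridge → Spruce → Knoll → Orwell: 14+12+15+21+10 = 72
Orwell → Vale → Spruce → Knoll → Ridge → Orwell: 14+3+21+18+8 = 64
Orwell → Vale → Spruce → Ridge → Knoll → Orwell: 14+3+15+18+10 = 60
Orwell → Knoll → Vale → Ridge → Spruce → Orwell: 10+20+12+15+16 = 73
Orwell → Knoll → Vale → Spruce → Ridge → Orwell: 10+20+3+15+8 = 56
Orwell → Knoll → Ridge → Vale → Spruce → Orwell: 10+18+12+3+16 = 59
Orwell → Knoll → Spruce → Vale → Ridge → Orwell: 10+21+3+12+8 = 54
Orwell → Ridge → Vale → Knoll → Spruce → Orwell: 8+12+20+21+16 = 77
Orwell → Ridge → Knoll → Vale → Spruce → Orwell: 8+18+20+3+16 = 65
The minimum is 54.
One optimal route: Orwell → Knoll → Spruce → Vale → Ridge → Orwell (or its reverse).

Minimum total distance: 54.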